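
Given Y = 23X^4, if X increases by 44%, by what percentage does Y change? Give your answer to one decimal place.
330.0%

For Y = 23X^4:
If X → X(1 + 0.44)
Then Y → Y · (1 + 0.44)^4
     ≈ Y · 4.2998

Percentage change = ((1 + 0.44)^4 − 1) × 100% ≈ 330.0%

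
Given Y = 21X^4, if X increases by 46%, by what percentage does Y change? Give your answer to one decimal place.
354.4%

For Y = 21X^4:
If X → X(1 + 0.46)
Then Y → Y · (1 + 0.46)^4
     ≈ Y · 4.5437

Percentage change = ((1 + 0.46)^4 − 1) × 100% ≈ 354.4%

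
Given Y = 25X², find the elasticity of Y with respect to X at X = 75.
Elasticity = 2

Elasticity = (dY/dX) · (X/Y)

dY/dX = 50·X
At X = 75: dY/dX = 3750, Y = 140625

Elasticity = 3750 · (75 / 140625) = 2

Interpretation: for a small percentage change in X, the percentage change in Y is approximately 2.00 times as large.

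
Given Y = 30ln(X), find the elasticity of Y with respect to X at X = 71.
Elasticity = 1/ln(71) ≈ 0.2346

Elasticity = (dY/dX) · (X/Y)

dY/dX = 30/X
At X = 71: dY/dX = 30/71, Y = 30·ln(71)

Elasticity = (30/71) · (71 / (30·ln(71))) = 1/ln(71) ≈ 0.2346

Interpretation: for a small percentage change in X, the percentage change in Y is approximately 0.23 times as large.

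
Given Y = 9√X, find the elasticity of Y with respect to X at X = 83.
Elasticity = 1/2

Elasticity = (dY/dX) · (X/Y)

dY/dX = 9/(2·√X)
At X = 83: dY/dX = 9·√83/166, Y = 9·√83

Elasticity = (9·√83/166) · (83 / (9·√83)) = 1/2

Interpretation: for a small percentage change in X, the percentage change in Y is approximately 0.50 times as large.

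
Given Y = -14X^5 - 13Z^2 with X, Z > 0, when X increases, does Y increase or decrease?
Y decreases

Taking the partial derivative:
∂Y/∂X = -70X^4

∂Y/∂X = -70X^4 < 0 (assuming positive values)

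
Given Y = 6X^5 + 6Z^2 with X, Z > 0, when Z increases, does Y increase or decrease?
Y increases

Taking the partial derivative:
∂Y/∂Z = 12Z

∂Y/∂Z = 12Z > 0 (assuming positive values)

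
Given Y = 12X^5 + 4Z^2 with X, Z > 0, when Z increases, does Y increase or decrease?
Y increases

Taking the partial derivative:
∂Y/∂Z = 8Z

∂Y/∂Z = 8Z > 0 (assuming positive values)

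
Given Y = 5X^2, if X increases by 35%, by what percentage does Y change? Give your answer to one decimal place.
82.3%

For Y = 5X^2:
If X → X(1 + 0.35)
Then Y → Y · (1 + 0.35)^2
     = Y · 1.8225

Percentage change = ((1 + 0.35)^2 − 1) × 100% ≈ 82.3%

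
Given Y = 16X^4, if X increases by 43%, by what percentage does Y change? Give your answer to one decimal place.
318.2%

For Y = 16X^4:
If X → X(1 + 0.43)
Then Y → Y · (1 + 0.43)^4
     ≈ Y · 4.1816

Percentage change = ((1 + 0.43)^4 − 1) × 100% ≈ 318.2%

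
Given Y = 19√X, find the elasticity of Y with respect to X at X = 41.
Elasticity = 1/2

Elasticity = (dY/dX) · (X/Y)

dY/dX = 19/(2·√X)
At X = 41: dY/dX = 19·√41/82, Y = 19·√41

Elasticity = (19·√41/82) · (41 / (19·√41)) = 1/2

Interpretation: for a small percentage change in X, the percentage change in Y is approximately 0.50 times as large.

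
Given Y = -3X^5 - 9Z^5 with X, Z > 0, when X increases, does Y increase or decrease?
Y decreases

Taking the partial derivative:
∂Y/∂X = -15X^4

∂Y/∂X = -15X^4 < 0 (assuming positive values)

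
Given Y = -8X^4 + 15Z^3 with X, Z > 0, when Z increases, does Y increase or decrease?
Y increases

Taking the partial derivative:
∂Y/∂Z = 45Z^2

∂Y/∂Z = 45Z^2 > 0 (assuming positive values)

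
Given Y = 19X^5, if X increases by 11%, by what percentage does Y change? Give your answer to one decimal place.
68.5%

For Y = 19X^5:
If X → X(1 + 0.11)
Then Y → Y · (1 + 0.11)^5
     ≈ Y · 1.6851

Percentage change = ((1 + 0.11)^5 − 1) × 100% ≈ 68.5%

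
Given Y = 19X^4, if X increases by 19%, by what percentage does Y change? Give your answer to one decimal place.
100.5%

For Y = 19X^4:
If X → X(1 + 0.19)
Then Y → Y · (1 + 0.19)^4
     ≈ Y · 2.0053

Percentage change = ((1 + 0.19)^4 − 1) × 100% ≈ 100.5%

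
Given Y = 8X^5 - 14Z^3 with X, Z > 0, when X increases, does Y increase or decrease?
Y increases

Taking the partial derivative:
∂Y/∂X = 40X^4

∂Y/∂X = 40X^4 > 0 (assuming positive values)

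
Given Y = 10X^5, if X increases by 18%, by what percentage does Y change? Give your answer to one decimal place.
128.8%

For Y = 10X^5:
If X → X(1 + 0.18)
Then Y → Y · (1 + 0.18)^5
     ≈ Y · 2.2878

Percentage change = ((1 + 0.18)^5 − 1) × 100% ≈ 128.8%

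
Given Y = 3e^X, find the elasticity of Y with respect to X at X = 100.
Elasticity = 100

Elasticity = (dY/dX) · (X/Y)

dY/dX = 3·e^X
At X = 100: dY/dX = 3·e^100, Y = 3·e^100

Elasticity = (3·e^100) · (100 / (3·e^100)) = 100

Interpretation: for a small percentage change in X, the percentage change in Y is approximately 100.00 times as large.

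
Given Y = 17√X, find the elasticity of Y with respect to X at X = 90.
Elasticity = 1/2

Elasticity = (dY/dX) · (X/Y)

dY/dX = 17/(2·√X)
At X = 90: dY/dX = 17·√10/60, Y = 51·√10

Elasticity = (17·√10/60) · (90 / (51·√10)) = 1/2

Interpretation: for a small percentage change in X, the percentage change in Y is approximately 0.50 times as large.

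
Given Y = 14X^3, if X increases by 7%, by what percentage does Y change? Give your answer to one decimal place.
22.5%

For Y = 14X^3:
If X → X(1 + 0.07)
Then Y → Y · (1 + 0.07)^3
     ≈ Y · 1.2250

Percentage change = ((1 + 0.07)^3 − 1) × 100% ≈ 22.5%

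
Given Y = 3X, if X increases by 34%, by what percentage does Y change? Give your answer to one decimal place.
34.0%

For Y = 3X:
If X → X(1 + 0.34)
Then Y → Y · (1 + 0.34)^1
     = Y · 1.3400

Percentage change = ((1 + 0.34)^1 − 1) × 100% = 34.0%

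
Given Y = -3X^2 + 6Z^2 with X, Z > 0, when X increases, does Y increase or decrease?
Y decreases

Taking the partial derivative:
∂Y/∂X = -6X

∂Y/∂X = -6X < 0 (assuming positive values)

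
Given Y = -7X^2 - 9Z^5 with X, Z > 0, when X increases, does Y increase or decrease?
Y decreases

Taking the partial derivative:
∂Y/∂X = -14X

∂Y/∂X = -14X < 0 (assuming positive values)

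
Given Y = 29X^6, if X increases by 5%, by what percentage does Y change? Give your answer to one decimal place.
34.0%

For Y = 29X^6:
If X → X(1 + 0.05)
Then Y → Y · (1 + 0.05)^6
     ≈ Y · 1.3401

Percentage change = ((1 + 0.05)^6 − 1) × 100% ≈ 34.0%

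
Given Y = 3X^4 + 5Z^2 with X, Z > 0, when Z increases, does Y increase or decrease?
Y increases

Taking the partial derivative:
∂Y/∂Z = 10Z

∂Y/∂Z = 10Z > 0 (assuming positive values)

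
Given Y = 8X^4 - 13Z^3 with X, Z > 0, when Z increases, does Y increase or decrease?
Y decreases

Taking the partial derivative:
∂Y/∂Z = -39Z^2

∂Y/∂Z = -39Z^2 < 0 (assuming positive values)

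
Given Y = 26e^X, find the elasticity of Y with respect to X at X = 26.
Elasticity = 26

Elasticity = (dY/dX) · (X/Y)

dY/dX = 26·e^X
At X = 26: dY/dX = 26·e^26, Y = 26·e^26

Elasticity = (26·e^26) · (26 / (26·e^26)) = 26

Interpretation: for a small percentage change in X, the percentage change in Y is approximately 26.00 times as large.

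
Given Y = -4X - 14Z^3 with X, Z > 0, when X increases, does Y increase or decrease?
Y decreases

Taking the partial derivative:
∂Y/∂X = -4

∂Y/∂X = -4 < 0 (assuming positive values)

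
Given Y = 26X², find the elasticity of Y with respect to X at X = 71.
Elasticity = 2

Elasticity = (dY/dX) · (X/Y)

dY/dX = 52·X
At X = 71: dY/dX = 3692, Y = 131066

Elasticity = 3692 · (71 / 131066) = 2

Interpretation: for a small percentage change in X, the percentage change in Y is approximately 2.00 times as large.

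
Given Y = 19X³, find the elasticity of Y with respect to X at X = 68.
Elasticity = 3

Elasticity = (dY/dX) · (X/Y)

dY/dX = 57·X²
At X = 68: dY/dX = 263568, Y = 5974208

Elasticity = 263568 · (68 / 5974208) = 3

Interpretation: for a small percentage change in X, the percentage change in Y is approximately 3.00 times as large.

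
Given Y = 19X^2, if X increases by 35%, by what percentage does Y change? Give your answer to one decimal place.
82.3%

For Y = 19X^2:
If X → X(1 + 0.35)
Then Y → Y · (1 + 0.35)^2
     = Y · 1.8225

Percentage change = ((1 + 0.35)^2 − 1) × 100% ≈ 82.3%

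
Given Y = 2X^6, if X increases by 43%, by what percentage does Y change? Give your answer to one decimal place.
755.1%

For Y = 2X^6:
If X → X(1 + 0.43)
Then Y → Y · (1 + 0.43)^6
     ≈ Y · 8.5510

Percentage change = ((1 + 0.43)^6 − 1) × 100% ≈ 755.1%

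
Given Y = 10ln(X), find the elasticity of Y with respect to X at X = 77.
Elasticity = 1/ln(77) ≈ 0.2302

Elasticity = (dY/dX) · (X/Y)

dY/dX = 10/X
At X = 77: dY/dX = 10/77, Y = 10·ln(77)

Elasticity = (10/77) · (77 / (10·ln(77))) = 1/ln(77) ≈ 0.2302

Interpretation: for a small percentage change in X, the percentage change in Y is approximately 0.23 times as large.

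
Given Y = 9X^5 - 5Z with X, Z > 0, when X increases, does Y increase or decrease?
Y increases

Taking the partial derivative:
∂Y/∂X = 45X^4

∂Y/∂X = 45X^4 > 0 (assuming positive values)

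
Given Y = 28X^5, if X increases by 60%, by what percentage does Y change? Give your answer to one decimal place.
948.6%

For Y = 28X^5:
If X → X(1 + 0.6)
Then Y → Y · (1 + 0.6)^5
     ≈ Y · 10.4858

Percentage change = ((1 + 0.6)^5 − 1) × 100% ≈ 948.6%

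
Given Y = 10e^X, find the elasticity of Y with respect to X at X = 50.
Elasticity = 50

Elasticity = (dY/dX) · (X/Y)

dY/dX = 10·e^X
At X = 50: dY/dX = 10·e^50, Y = 10·e^50

Elasticity = (10·e^50) · (50 / (10·e^50)) = 50

Interpretation: for a small percentage change in X, the percentage change in Y is approximately 50.00 times as large.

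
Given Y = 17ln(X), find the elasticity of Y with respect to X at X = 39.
Elasticity = 1/ln(39) ≈ 0.2730

Elasticity = (dY/dX) · (X/Y)

dY/dX = 17/X
At X = 39: dY/dX = 17/39, Y = 17·ln(39)

Elasticity = (17/39) · (39 / (17·ln(39))) = 1/ln(39) ≈ 0.2730

Interpretation: for a small percentage change in X, the percentage change in Y is approximately 0.27 times as large.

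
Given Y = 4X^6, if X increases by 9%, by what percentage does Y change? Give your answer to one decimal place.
67.7%

For Y = 4X^6:
If X → X(1 + 0.09)
Then Y → Y · (1 + 0.09)^6
     ≈ Y · 1.6771

Percentage change = ((1 + 0.09)^6 − 1) × 100% ≈ 67.7%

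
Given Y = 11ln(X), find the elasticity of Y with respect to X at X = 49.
Elasticity = 1/ln(49) ≈ 0.2569

Elasticity = (dY/dX) · (X/Y)

dY/dX = 11/X
At X = 49: dY/dX = 11/49, Y = 11·ln(49)

Elasticity = (11/49) · (49 / (11·ln(49))) = 1/ln(49) ≈ 0.2569

Interpretation: for a small percentage change in X, the percentage change in Y is approximately 0.26 times as large.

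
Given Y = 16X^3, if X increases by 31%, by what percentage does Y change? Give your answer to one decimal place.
124.8%

For Y = 16X^3:
If X → X(1 + 0.31)
Then Y → Y · (1 + 0.31)^3
     ≈ Y · 2.2481

Percentage change = ((1 + 0.31)^3 − 1) × 100% ≈ 124.8%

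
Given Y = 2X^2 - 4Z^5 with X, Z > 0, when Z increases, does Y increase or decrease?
Y decreases

Taking the partial derivative:
∂Y/∂Z = -20Z^4

∂Y/∂Z = -20Z^4 < 0 (assuming positive values)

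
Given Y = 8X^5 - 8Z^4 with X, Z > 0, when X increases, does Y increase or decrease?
Y increases

Taking the partial derivative:
∂Y/∂X = 40X^4

∂Y/∂X = 40X^4 > 0 (assuming positive values)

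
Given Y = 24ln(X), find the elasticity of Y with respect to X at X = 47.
Elasticity = 1/ln(47) ≈ 0.2597

Elasticity = (dY/dX) · (X/Y)

dY/dX = 24/X
At X = 47: dY/dX = 24/47, Y = 24·ln(47)

Elasticity = (24/47) · (47 / (24·ln(47))) = 1/ln(47) ≈ 0.2597

Interpretation: for a small percentage change in X, the percentage change in Y is approximately 0.26 times as large.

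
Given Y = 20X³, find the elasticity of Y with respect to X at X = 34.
Elasticity = 3

Elasticity = (dY/dX) · (X/Y)

dY/dX = 60·X²
At X = 34: dY/dX = 69360, Y = 786080

Elasticity = 69360 · (34 / 786080) = 3

Interpretation: for a small percentage change in X, the percentage change in Y is approximately 3.00 times as large.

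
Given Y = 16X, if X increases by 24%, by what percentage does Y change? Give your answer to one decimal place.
24.0%

For Y = 16X:
If X → X(1 + 0.24)
Then Y → Y · (1 + 0.24)^1
     = Y · 1.2400

Percentage change = ((1 + 0.24)^1 − 1) × 100% = 24.0%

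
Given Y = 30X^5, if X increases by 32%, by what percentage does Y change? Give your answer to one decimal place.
300.7%

For Y = 30X^5:
If X → X(1 + 0.32)
Then Y → Y · (1 + 0.32)^5
     ≈ Y · 4.0075

Percentage change = ((1 + 0.32)^5 − 1) × 100% ≈ 300.7%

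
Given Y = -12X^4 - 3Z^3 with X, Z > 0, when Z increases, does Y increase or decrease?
Y decreases

Taking the partial derivative:
∂Y/∂Z = -9Z^2

∂Y/∂Z = -9Z^2 < 0 (assuming positive values)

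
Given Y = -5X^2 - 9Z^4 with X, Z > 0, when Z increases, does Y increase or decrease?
Y decreases

Taking the partial derivative:
∂Y/∂Z = -36Z^3

∂Y/∂Z = -36Z^3 < 0 (assuming positive values)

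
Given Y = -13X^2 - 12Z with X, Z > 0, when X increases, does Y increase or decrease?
Y decreases

Taking the partial derivative:
∂Y/∂X = -26X

∂Y/∂X = -26X < 0 (assuming positive values)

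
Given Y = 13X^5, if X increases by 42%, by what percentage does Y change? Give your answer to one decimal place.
477.4%

For Y = 13X^5:
If X → X(1 + 0.42)
Then Y → Y · (1 + 0.42)^5
     ≈ Y · 5.7735

Percentage change = ((1 + 0.42)^5 − 1) × 100% ≈ 477.4%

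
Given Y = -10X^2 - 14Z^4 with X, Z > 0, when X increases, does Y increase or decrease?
Y decreases

Taking the partial derivative:
∂Y/∂X = -20X

∂Y/∂X = -20X < 0 (assuming positive values)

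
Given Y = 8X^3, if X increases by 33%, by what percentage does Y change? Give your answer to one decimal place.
135.3%

For Y = 8X^3:
If X → X(1 + 0.33)
Then Y → Y · (1 + 0.33)^3
     ≈ Y · 2.3526

Percentage change = ((1 + 0.33)^3 − 1) × 100% ≈ 135.3%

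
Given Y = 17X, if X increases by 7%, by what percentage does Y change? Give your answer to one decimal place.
7.0%

For Y = 17X:
If X → X(1 + 0.07)
Then Y → Y · (1 + 0.07)^1
     = Y · 1.0700

Percentage change = ((1 + 0.07)^1 − 1) × 100% = 7.0%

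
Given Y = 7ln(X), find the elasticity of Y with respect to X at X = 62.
Elasticity = 1/ln(62) ≈ 0.2423

Elasticity = (dY/dX) · (X/Y)

dY/dX = 7/X
At X = 62: dY/dX = 7/62, Y = 7·ln(62)

Elasticity = (7/62) · (62 / (7·ln(62))) = 1/ln(62) ≈ 0.2423

Interpretation: for a small percentage change in X, the percentage change in Y is approximately 0.24 times as large.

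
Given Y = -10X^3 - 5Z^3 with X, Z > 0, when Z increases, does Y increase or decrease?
Y decreases

Taking the partial derivative:
∂Y/∂Z = -15Z^2

∂Y/∂Z = -15Z^2 < 0 (assuming positive values)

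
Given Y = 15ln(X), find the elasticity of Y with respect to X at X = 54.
Elasticity = 1/ln(54) ≈ 0.2507

Elasticity = (dY/dX) · (X/Y)

dY/dX = 15/X
At X = 54: dY/dX = 5/18, Y = 15·ln(54)

Elasticity = (5/18) · (54 / (15·ln(54))) = 1/ln(54) ≈ 0.2507

Interpretation: for a small percentage change in X, the percentage change in Y is approximately 0.25 times as large.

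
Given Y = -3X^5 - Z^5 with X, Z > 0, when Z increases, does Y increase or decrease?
Y decreases

Taking the partial derivative:
∂Y/∂Z = -5Z^4

∂Y/∂Z = -5Z^4 < 0 (assuming positive values)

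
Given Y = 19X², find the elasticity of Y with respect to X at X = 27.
Elasticity = 2

Elasticity = (dY/dX) · (X/Y)

dY/dX = 38·X
At X = 27: dY/dX = 1026, Y = 13851

Elasticity = 1026 · (27 / 13851) = 2

Interpretation: for a small percentage change in X, the percentage change in Y is approximately 2.00 times as large.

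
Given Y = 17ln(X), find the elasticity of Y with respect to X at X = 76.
Elasticity = 1/ln(76) ≈ 0.2309

Elasticity = (dY/dX) · (X/Y)

dY/dX = 17/X
At X = 76: dY/dX = 17/76, Y = 17·ln(76)

Elasticity = (17/76) · (76 / (17·ln(76))) = 1/ln(76) ≈ 0.2309

Interpretation: for a small percentage change in X, the percentage change in Y is approximately 0.23 times as large.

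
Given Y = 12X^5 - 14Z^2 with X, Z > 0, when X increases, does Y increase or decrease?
Y increases

Taking the partial derivative:
∂Y/∂X = 60X^4

∂Y/∂X = 60X^4 > 0 (assuming positive values)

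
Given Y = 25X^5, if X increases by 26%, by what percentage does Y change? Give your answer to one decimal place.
217.6%

For Y = 25X^5:
If X → X(1 + 0.26)
Then Y → Y · (1 + 0.26)^5
     ≈ Y · 3.1758

Percentage change = ((1 + 0.26)^5 − 1) × 100% ≈ 217.6%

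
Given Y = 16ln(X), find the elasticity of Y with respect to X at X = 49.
Elasticity = 1/ln(49) ≈ 0.2569

Elasticity = (dY/dX) · (X/Y)

dY/dX = 16/X
At X = 49: dY/dX = 16/49, Y = 16·ln(49)

Elasticity = (16/49) · (49 / (16·ln(49))) = 1/ln(49) ≈ 0.2569

Interpretation: for a small percentage change in X, the percentage change in Y is approximately 0.26 times as large.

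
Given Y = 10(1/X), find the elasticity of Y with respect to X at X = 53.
Elasticity = -1

Elasticity = (dY/dX) · (X/Y)

dY/dX = -10/X²
At X = 53: dY/dX = -10/2809, Y = 10/53

Elasticity = (-10/2809) · (53 / (10/53)) = -1

Interpretation: for a small percentage change in X, the percentage change in Y is approximately -1.00 times as large.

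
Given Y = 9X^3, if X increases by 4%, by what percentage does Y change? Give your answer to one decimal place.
12.5%

For Y = 9X^3:
If X → X(1 + 0.04)
Then Y → Y · (1 + 0.04)^3
     ≈ Y · 1.1249

Percentage change = ((1 + 0.04)^3 − 1) × 100% ≈ 12.5%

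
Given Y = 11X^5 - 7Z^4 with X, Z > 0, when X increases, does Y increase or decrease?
Y increases

Taking the partial derivative:
∂Y/∂X = 55X^4

∂Y/∂X = 55X^4 > 0 (assuming positive values)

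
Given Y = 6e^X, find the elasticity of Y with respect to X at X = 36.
Elasticity = 36

Elasticity = (dY/dX) · (X/Y)

dY/dX = 6·e^X
At X = 36: dY/dX = 6·e^36, Y = 6·e^36

Elasticity = (6·e^36) · (36 / (6·e^36)) = 36

Interpretation: for a small percentage change in X, the percentage change in Y is approximately 36.00 times as large.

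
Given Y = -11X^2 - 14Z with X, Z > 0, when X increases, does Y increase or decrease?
Y decreases

Taking the partial derivative:
∂Y/∂X = -22X

∂Y/∂X = -22X < 0 (assuming positive values)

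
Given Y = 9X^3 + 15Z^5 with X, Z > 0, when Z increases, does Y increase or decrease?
Y increases

Taking the partial derivative:
∂Y/∂Z = 75Z^4

∂Y/∂Z = 75Z^4 > 0 (assuming positive values)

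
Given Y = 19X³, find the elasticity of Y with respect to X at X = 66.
Elasticity = 3

Elasticity = (dY/dX) · (X/Y)

dY/dX = 57·X²
At X = 66: dY/dX = 248292, Y = 5462424

Elasticity = 248292 · (66 / 5462424) = 3

Interpretation: for a small percentage change in X, the percentage change in Y is approximately 3.00 times as large.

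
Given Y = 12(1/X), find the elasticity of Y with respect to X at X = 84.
Elasticity = -1

Elasticity = (dY/dX) · (X/Y)

dY/dX = -12/X²
At X = 84: dY/dX = -1/588, Y = 1/7

Elasticity = (-1/588) · (84 / (1/7)) = -1

Interpretation: for a small percentage change in X, the percentage change in Y is approximately -1.00 times as large.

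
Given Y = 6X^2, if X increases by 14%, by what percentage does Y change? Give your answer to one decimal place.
30.0%

For Y = 6X^2:
If X → X(1 + 0.14)
Then Y → Y · (1 + 0.14)^2
     = Y · 1.2996

Percentage change = ((1 + 0.14)^2 − 1) × 100% ≈ 30.0%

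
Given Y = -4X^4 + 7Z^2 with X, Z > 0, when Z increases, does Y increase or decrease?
Y increases

Taking the partial derivative:
∂Y/∂Z = 14Z

∂Y/∂Z = 14Z > 0 (assuming positive values)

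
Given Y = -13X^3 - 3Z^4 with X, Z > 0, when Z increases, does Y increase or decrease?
Y decreases

Taking the partial derivative:
∂Y/∂Z = -12Z^3

∂Y/∂Z = -12Z^3 < 0 (assuming positive values)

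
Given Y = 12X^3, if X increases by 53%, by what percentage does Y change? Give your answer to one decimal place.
258.2%

For Y = 12X^3:
If X → X(1 + 0.53)
Then Y → Y · (1 + 0.53)^3
     ≈ Y · 3.5816

Percentage change = ((1 + 0.53)^3 − 1) × 100% ≈ 258.2%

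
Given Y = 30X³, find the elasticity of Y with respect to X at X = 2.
Elasticity = 3

Elasticity = (dY/dX) · (X/Y)

dY/dX = 90·X²
At X = 2: dY/dX = 360, Y = 240

Elasticity = 360 · (2 / 240) = 3

Interpretation: for a small percentage change in X, the percentage change in Y is approximately 3.00 times as large.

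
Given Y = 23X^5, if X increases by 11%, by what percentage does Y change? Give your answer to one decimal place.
68.5%

For Y = 23X^5:
If X → X(1 + 0.11)
Then Y → Y · (1 + 0.11)^5
     ≈ Y · 1.6851

Percentage change = ((1 + 0.11)^5 − 1) × 100% ≈ 68.5%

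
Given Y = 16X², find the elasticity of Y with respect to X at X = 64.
Elasticity = 2

Elasticity = (dY/dX) · (X/Y)

dY/dX = 32·X
At X = 64: dY/dX = 2048, Y = 65536

Elasticity = 2048 · (64 / 65536) = 2

Interpretation: for a small percentage change in X, the percentage change in Y is approximately 2.00 times as large.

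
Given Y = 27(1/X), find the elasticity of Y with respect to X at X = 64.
Elasticity = -1

Elasticity = (dY/dX) · (X/Y)

dY/dX = -27/X²
At X = 64: dY/dX = -27/4096, Y = 27/64

Elasticity = (-27/4096) · (64 / (27/64)) = -1

Interpretation: for a small percentage change in X, the percentage change in Y is approximately -1.00 times as large.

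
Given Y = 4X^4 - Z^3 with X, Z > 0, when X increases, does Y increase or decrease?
Y increases

Taking the partial derivative:
∂Y/∂X = 16X^3

∂Y/∂X = 16X^3 > 0 (assuming positive values)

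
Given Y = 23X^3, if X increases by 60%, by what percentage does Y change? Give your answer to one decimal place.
309.6%

For Y = 23X^3:
If X → X(1 + 0.6)
Then Y → Y · (1 + 0.6)^3
     = Y · 4.0960

Percentage change = ((1 + 0.6)^3 − 1) × 100% = 309.6%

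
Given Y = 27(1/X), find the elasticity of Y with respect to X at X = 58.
Elasticity = -1

Elasticity = (dY/dX) · (X/Y)

dY/dX = -27/X²
At X = 58: dY/dX = -27/3364, Y = 27/58

Elasticity = (-27/3364) · (58 / (27/58)) = -1

Interpretation: for a small percentage change in X, the percentage change in Y is approximately -1.00 times as large.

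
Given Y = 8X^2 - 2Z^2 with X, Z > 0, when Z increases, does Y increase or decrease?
Y decreases

Taking the partial derivative:
∂Y/∂Z = -4Z

∂Y/∂Z = -4Z < 0 (assuming positive values)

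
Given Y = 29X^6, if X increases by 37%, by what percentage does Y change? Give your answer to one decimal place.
561.2%

For Y = 29X^6:
If X → X(1 + 0.37)
Then Y → Y · (1 + 0.37)^6
     ≈ Y · 6.6119

Percentage change = ((1 + 0.37)^6 − 1) × 100% ≈ 561.2%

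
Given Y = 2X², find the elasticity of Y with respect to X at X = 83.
Elasticity = 2

Elasticity = (dY/dX) · (X/Y)

dY/dX = 4·X
At X = 83: dY/dX = 332, Y = 13778

Elasticity = 332 · (83 / 13778) = 2

Interpretation: for a small percentage change in X, the percentage change in Y is approximately 2.00 times as large.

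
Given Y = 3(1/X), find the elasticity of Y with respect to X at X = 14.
Elasticity = -1

Elasticity = (dY/dX) · (X/Y)

dY/dX = -3/X²
At X = 14: dY/dX = -3/196, Y = 3/14

Elasticity = (-3/196) · (14 / (3/14)) = -1

Interpretation: for a small percentage change in X, the percentage change in Y is approximately -1.00 times as large.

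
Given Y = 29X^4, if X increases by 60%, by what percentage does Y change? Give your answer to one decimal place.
555.4%

For Y = 29X^4:
If X → X(1 + 0.6)
Then Y → Y · (1 + 0.6)^4
     = Y · 6.5536

Percentage change = ((1 + 0.6)^4 − 1) × 100% ≈ 555.4%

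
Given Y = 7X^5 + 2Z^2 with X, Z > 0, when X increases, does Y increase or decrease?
Y increases

Taking the partial derivative:
∂Y/∂X = 35X^4

∂Y/∂X = 35X^4 > 0 (assuming positive values)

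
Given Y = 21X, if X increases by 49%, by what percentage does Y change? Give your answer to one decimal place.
49.0%

For Y = 21X:
If X → X(1 + 0.49)
Then Y → Y · (1 + 0.49)^1
     = Y · 1.4900

Percentage change = ((1 + 0.49)^1 − 1) × 100% = 49.0%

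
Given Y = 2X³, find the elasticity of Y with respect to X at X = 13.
Elasticity = 3

Elasticity = (dY/dX) · (X/Y)

dY/dX = 6·X²
At X = 13: dY/dX = 1014, Y = 4394

Elasticity = 1014 · (13 / 4394) = 3

Interpretation: for a small percentage change in X, the percentage change in Y is approximately 3.00 times as large.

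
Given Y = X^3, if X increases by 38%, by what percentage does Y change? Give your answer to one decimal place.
162.8%

For Y = X^3:
If X → X(1 + 0.38)
Then Y → Y · (1 + 0.38)^3
     ≈ Y · 2.6281

Percentage change = ((1 + 0.38)^3 − 1) × 100% ≈ 162.8%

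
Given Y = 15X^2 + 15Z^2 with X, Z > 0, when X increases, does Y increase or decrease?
Y increases

Taking the partial derivative:
∂Y/∂X = 30X

∂Y/∂X = 30X > 0 (assuming positive values)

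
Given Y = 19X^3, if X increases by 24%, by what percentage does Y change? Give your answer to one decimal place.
90.7%

For Y = 19X^3:
If X → X(1 + 0.24)
Then Y → Y · (1 + 0.24)^3
     ≈ Y · 1.9066

Percentage change = ((1 + 0.24)^3 − 1) × 100% ≈ 90.7%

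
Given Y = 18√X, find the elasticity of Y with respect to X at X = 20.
Elasticity = 1/2

Elasticity = (dY/dX) · (X/Y)

dY/dX = 9/√X
At X = 20: dY/dX = 9·√5/10, Y = 36·√5

Elasticity = (9·√5/10) · (20 / (36·√5)) = 1/2

Interpretation: for a small percentage change in X, the percentage change in Y is approximately 0.50 times as large.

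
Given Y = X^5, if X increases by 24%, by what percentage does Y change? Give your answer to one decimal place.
193.2%

For Y = X^5:
If X → X(1 + 0.24)
Then Y → Y · (1 + 0.24)^5
     ≈ Y · 2.9316

Percentage change = ((1 + 0.24)^5 − 1) × 100% ≈ 193.2%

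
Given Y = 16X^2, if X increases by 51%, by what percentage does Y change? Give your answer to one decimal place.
128.0%

For Y = 16X^2:
If X → X(1 + 0.51)
Then Y → Y · (1 + 0.51)^2
     = Y · 2.2801

Percentage change = ((1 + 0.51)^2 − 1) × 100% ≈ 128.0%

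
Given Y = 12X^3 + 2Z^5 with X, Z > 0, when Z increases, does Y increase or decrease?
Y increases

Taking the partial derivative:
∂Y/∂Z = 10Z^4

∂Y/∂Z = 10Z^4 > 0 (assuming positive values)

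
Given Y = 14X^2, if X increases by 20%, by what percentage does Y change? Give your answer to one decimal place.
44.0%

For Y = 14X^2:
If X → X(1 + 0.2)
Then Y → Y · (1 + 0.2)^2
     = Y · 1.4400

Percentage change = ((1 + 0.2)^2 − 1) × 100% = 44.0%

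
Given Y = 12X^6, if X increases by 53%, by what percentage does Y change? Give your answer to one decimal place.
1182.8%

For Y = 12X^6:
If X → X(1 + 0.53)
Then Y → Y · (1 + 0.53)^6
     ≈ Y · 12.8277

Percentage change = ((1 + 0.53)^6 − 1) × 100% ≈ 1182.8%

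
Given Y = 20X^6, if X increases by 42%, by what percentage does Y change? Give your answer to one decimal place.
719.8%

For Y = 20X^6:
If X → X(1 + 0.42)
Then Y → Y · (1 + 0.42)^6
     ≈ Y · 8.1984

Percentage change = ((1 + 0.42)^6 − 1) × 100% ≈ 719.8%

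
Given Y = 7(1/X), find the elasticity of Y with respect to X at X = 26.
Elasticity = -1

Elasticity = (dY/dX) · (X/Y)

dY/dX = -7/X²
At X = 26: dY/dX = -7/676, Y = 7/26

Elasticity = (-7/676) · (26 / (7/26)) = -1

Interpretation: for a small percentage change in X, the percentage change in Y is approximately -1.00 times as large.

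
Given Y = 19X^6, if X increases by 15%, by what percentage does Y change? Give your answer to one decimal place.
131.3%

For Y = 19X^6:
If X → X(1 + 0.15)
Then Y → Y · (1 + 0.15)^6
     ≈ Y · 2.3131

Percentage change = ((1 + 0.15)^6 − 1) × 100% ≈ 131.3%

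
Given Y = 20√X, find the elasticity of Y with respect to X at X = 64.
Elasticity = 1/2

Elasticity = (dY/dX) · (X/Y)

dY/dX = 10/√X
At X = 64: dY/dX = 5/4, Y = 160

Elasticity = (5/4) · (64 / 160) = 1/2

Interpretation: for a small percentage change in X, the percentage change in Y is approximately 0.50 times as large.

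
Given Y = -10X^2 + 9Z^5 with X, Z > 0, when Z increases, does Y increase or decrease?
Y increases

Taking the partial derivative:
∂Y/∂Z = 45Z^4

∂Y/∂Z = 45Z^4 > 0 (assuming positive values)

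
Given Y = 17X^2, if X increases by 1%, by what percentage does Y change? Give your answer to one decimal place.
2.0%

For Y = 17X^2:
If X → X(1 + 0.01)
Then Y → Y · (1 + 0.01)^2
     = Y · 1.0201

Percentage change = ((1 + 0.01)^2 − 1) × 100% ≈ 2.0%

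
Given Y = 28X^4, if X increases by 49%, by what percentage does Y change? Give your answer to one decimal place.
392.9%

For Y = 28X^4:
If X → X(1 + 0.49)
Then Y → Y · (1 + 0.49)^4
     ≈ Y · 4.9288

Percentage change = ((1 + 0.49)^4 − 1) × 100% ≈ 392.9%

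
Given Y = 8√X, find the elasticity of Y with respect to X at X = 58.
Elasticity = 1/2

Elasticity = (dY/dX) · (X/Y)

dY/dX = 4/√X
At X = 58: dY/dX = 2·√58/29, Y = 8·√58

Elasticity = (2·√58/29) · (58 / (8·√58)) = 1/2

Interpretation: for a small percentage change in X, the percentage change in Y is approximately 0.50 times as large.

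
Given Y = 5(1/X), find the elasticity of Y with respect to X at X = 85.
Elasticity = -1

Elasticity = (dY/dX) · (X/Y)

dY/dX = -5/X²
At X = 85: dY/dX = -1/1445, Y = 1/17

Elasticity = (-1/1445) · (85 / (1/17)) = -1

Interpretation: for a small percentage change in X, the percentage change in Y is approximately -1.00 times as large.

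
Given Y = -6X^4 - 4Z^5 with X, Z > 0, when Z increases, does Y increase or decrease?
Y decreases

Taking the partial derivative:
∂Y/∂Z = -20Z^4

∂Y/∂Z = -20Z^4 < 0 (assuming positive values)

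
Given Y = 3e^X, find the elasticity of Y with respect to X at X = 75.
Elasticity = 75

Elasticity = (dY/dX) · (X/Y)

dY/dX = 3·e^X
At X = 75: dY/dX = 3·e^75, Y = 3·e^75

Elasticity = (3·e^75) · (75 / (3·e^75)) = 75

Interpretation: for a small percentage change in X, the percentage change in Y is approximately 75.00 times as large.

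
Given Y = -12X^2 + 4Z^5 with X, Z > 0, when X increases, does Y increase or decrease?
Y decreases

Taking the partial derivative:
∂Y/∂X = -24X

∂Y/∂X = -24X < 0 (assuming positive values)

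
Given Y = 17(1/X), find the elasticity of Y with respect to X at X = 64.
Elasticity = -1

Elasticity = (dY/dX) · (X/Y)

dY/dX = -17/X²
At X = 64: dY/dX = -17/4096, Y = 17/64

Elasticity = (-17/4096) · (64 / (17/64)) = -1

Interpretation: for a small percentage change in X, the percentage change in Y is approximately -1.00 times as large.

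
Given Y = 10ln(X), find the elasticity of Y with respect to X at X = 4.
Elasticity = 1/ln(4) ≈ 0.7213

Elasticity = (dY/dX) · (X/Y)

dY/dX = 10/X
At X = 4: dY/dX = 5/2, Y = 10·ln(4)

Elasticity = (5/2) · (4 / (10·ln(4))) = 1/ln(4) ≈ 0.7213

Interpretation: for a small percentage change in X, the percentage change in Y is approximately 0.72 times as large.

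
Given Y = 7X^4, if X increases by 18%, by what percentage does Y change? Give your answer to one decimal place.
93.9%

For Y = 7X^4:
If X → X(1 + 0.18)
Then Y → Y · (1 + 0.18)^4
     ≈ Y · 1.9388

Percentage change = ((1 + 0.18)^4 − 1) × 100% ≈ 93.9%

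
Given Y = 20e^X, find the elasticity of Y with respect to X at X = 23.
Elasticity = 23

Elasticity = (dY/dX) · (X/Y)

dY/dX = 20·e^X
At X = 23: dY/dX = 20·e^23, Y = 20·e^23

Elasticity = (20·e^23) · (23 / (20·e^23)) = 23

Interpretation: for a small percentage change in X, the percentage change in Y is approximately 23.00 times as large.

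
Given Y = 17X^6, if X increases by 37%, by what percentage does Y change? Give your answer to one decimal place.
561.2%

For Y = 17X^6:
If X → X(1 + 0.37)
Then Y → Y · (1 + 0.37)^6
     ≈ Y · 6.6119

Percentage change = ((1 + 0.37)^6 − 1) × 100% ≈ 561.2%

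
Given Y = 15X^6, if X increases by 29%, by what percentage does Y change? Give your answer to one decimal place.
360.8%

For Y = 15X^6:
If X → X(1 + 0.29)
Then Y → Y · (1 + 0.29)^6
     ≈ Y · 4.6083

Percentage change = ((1 + 0.29)^6 − 1) × 100% ≈ 360.8%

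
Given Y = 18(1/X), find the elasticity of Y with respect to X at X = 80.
Elasticity = -1

Elasticity = (dY/dX) · (X/Y)

dY/dX = -18/X²
At X = 80: dY/dX = -9/3200, Y = 9/40

Elasticity = (-9/3200) · (80 / (9/40)) = -1

Interpretation: for a small percentage change in X, the percentage change in Y is approximately -1.00 times as large.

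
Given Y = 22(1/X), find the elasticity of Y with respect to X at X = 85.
Elasticity = -1

Elasticity = (dY/dX) · (X/Y)

dY/dX = -22/X²
At X = 85: dY/dX = -22/7225, Y = 22/85

Elasticity = (-22/7225) · (85 / (22/85)) = -1

Interpretation: for a small percentage change in X, the percentage change in Y is approximately -1.00 times as large.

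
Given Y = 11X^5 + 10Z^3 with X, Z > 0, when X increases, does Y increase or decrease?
Y increases

Taking the partial derivative:
∂Y/∂X = 55X^4

∂Y/∂X = 55X^4 > 0 (assuming positive values)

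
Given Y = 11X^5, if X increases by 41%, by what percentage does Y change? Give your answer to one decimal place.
457.3%

For Y = 11X^5:
If X → X(1 + 0.41)
Then Y → Y · (1 + 0.41)^5
     ≈ Y · 5.5731

Percentage change = ((1 + 0.41)^5 − 1) × 100% ≈ 457.3%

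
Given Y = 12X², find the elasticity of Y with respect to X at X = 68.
Elasticity = 2

Elasticity = (dY/dX) · (X/Y)

dY/dX = 24·X
At X = 68: dY/dX = 1632, Y = 55488

Elasticity = 1632 · (68 / 55488) = 2

Interpretation: for a small percentage change in X, the percentage change in Y is approximately 2.00 times as large.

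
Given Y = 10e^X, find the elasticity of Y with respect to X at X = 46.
Elasticity = 46

Elasticity = (dY/dX) · (X/Y)

dY/dX = 10·e^X
At X = 46: dY/dX = 10·e^46, Y = 10·e^46

Elasticity = (10·e^46) · (46 / (10·e^46)) = 46

Interpretation: for a small percentage change in X, the percentage change in Y is approximately 46.00 times as large.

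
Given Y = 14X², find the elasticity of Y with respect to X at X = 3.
Elasticity = 2

Elasticity = (dY/dX) · (X/Y)

dY/dX = 28·X
At X = 3: dY/dX = 84, Y = 126

Elasticity = 84 · (3 / 126) = 2

Interpretation: for a small percentage change in X, the percentage change in Y is approximately 2.00 times as large.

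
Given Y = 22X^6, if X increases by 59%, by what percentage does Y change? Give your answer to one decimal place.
1515.8%

For Y = 22X^6:
If X → X(1 + 0.59)
Then Y → Y · (1 + 0.59)^6
     ≈ Y · 16.1578

Percentage change = ((1 + 0.59)^6 − 1) × 100% ≈ 1515.8%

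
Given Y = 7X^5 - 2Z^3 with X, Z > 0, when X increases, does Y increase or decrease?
Y increases

Taking the partial derivative:
∂Y/∂X = 35X^4

∂Y/∂X = 35X^4 > 0 (assuming positive values)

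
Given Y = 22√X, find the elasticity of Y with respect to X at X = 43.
Elasticity = 1/2

Elasticity = (dY/dX) · (X/Y)

dY/dX = 11/√X
At X = 43: dY/dX = 11·√43/43, Y = 22·√43

Elasticity = (11·√43/43) · (43 / (22·√43)) = 1/2

Interpretation: for a small percentage change in X, the percentage change in Y is approximately 0.50 times as large.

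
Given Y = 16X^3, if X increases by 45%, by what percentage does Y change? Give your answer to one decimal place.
204.9%

For Y = 16X^3:
If X → X(1 + 0.45)
Then Y → Y · (1 + 0.45)^3
     ≈ Y · 3.0486

Percentage change = ((1 + 0.45)^3 − 1) × 100% ≈ 204.9%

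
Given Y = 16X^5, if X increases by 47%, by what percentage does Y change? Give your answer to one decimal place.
586.4%

For Y = 16X^5:
If X → X(1 + 0.47)
Then Y → Y · (1 + 0.47)^5
     ≈ Y · 6.8641

Percentage change = ((1 + 0.47)^5 − 1) × 100% ≈ 586.4%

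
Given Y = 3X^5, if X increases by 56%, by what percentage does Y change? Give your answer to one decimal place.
823.9%

For Y = 3X^5:
If X → X(1 + 0.56)
Then Y → Y · (1 + 0.56)^5
     ≈ Y · 9.2390

Percentage change = ((1 + 0.56)^5 − 1) × 100% ≈ 823.9%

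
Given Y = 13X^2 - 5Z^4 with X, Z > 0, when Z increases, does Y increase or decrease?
Y decreases

Taking the partial derivative:
∂Y/∂Z = -20Z^3

∂Y/∂Z = -20Z^3 < 0 (assuming positive values)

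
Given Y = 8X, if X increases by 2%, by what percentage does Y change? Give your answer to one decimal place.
2.0%

For Y = 8X:
If X → X(1 + 0.02)
Then Y → Y · (1 + 0.02)^1
     = Y · 1.0200

Percentage change = ((1 + 0.02)^1 − 1) × 100% = 2.0%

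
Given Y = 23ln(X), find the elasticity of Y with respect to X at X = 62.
Elasticity = 1/ln(62) ≈ 0.2423

Elasticity = (dY/dX) · (X/Y)

dY/dX = 23/X
At X = 62: dY/dX = 23/62, Y = 23·ln(62)

Elasticity = (23/62) · (62 / (23·ln(62))) = 1/ln(62) ≈ 0.2423

Interpretation: for a small percentage change in X, the percentage change in Y is approximately 0.24 times as large.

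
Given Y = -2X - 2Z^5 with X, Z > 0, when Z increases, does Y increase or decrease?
Y decreases

Taking the partial derivative:
∂Y/∂Z = -10Z^4

∂Y/∂Z = -10Z^4 < 0 (assuming positive values)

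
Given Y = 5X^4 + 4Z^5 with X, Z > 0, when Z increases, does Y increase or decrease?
Y increases

Taking the partial derivative:
∂Y/∂Z = 20Z^4

∂Y/∂Z = 20Z^4 > 0 (assuming positive values)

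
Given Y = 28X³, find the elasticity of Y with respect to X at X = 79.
Elasticity = 3

Elasticity = (dY/dX) · (X/Y)

dY/dX = 84·X²
At X = 79: dY/dX = 524244, Y = 13805092

Elasticity = 524244 · (79 / 13805092) = 3

Interpretation: for a small percentage change in X, the percentage change in Y is approximately 3.00 times as large.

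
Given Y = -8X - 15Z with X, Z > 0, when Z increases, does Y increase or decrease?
Y decreases

Taking the partial derivative:
∂Y/∂Z = -15

∂Y/∂Z = -15 < 0 (assuming positive values)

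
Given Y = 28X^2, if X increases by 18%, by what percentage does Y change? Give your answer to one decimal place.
39.2%

For Y = 28X^2:
If X → X(1 + 0.18)
Then Y → Y · (1 + 0.18)^2
     = Y · 1.3924

Percentage change = ((1 + 0.18)^2 − 1) × 100% ≈ 39.2%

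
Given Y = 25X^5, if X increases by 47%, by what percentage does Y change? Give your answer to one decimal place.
586.4%

For Y = 25X^5:
If X → X(1 + 0.47)
Then Y → Y · (1 + 0.47)^5
     ≈ Y · 6.8641

Percentage change = ((1 + 0.47)^5 − 1) × 100% ≈ 586.4%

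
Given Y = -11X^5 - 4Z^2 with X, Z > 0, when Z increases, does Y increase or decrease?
Y decreases

Taking the partial derivative:
∂Y/∂Z = -8Z

∂Y/∂Z = -8Z < 0 (assuming positive values)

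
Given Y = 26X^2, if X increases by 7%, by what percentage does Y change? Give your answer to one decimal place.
14.5%

For Y = 26X^2:
If X → X(1 + 0.07)
Then Y → Y · (1 + 0.07)^2
     = Y · 1.1449

Percentage change = ((1 + 0.07)^2 − 1) × 100% ≈ 14.5%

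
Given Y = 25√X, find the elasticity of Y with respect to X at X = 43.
Elasticity = 1/2

Elasticity = (dY/dX) · (X/Y)

dY/dX = 25/(2·√X)
At X = 43: dY/dX = 25·√43/86, Y = 25·√43

Elasticity = (25·√43/86) · (43 / (25·√43)) = 1/2

Interpretation: for a small percentage change in X, the percentage change in Y is approximately 0.50 times as large.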